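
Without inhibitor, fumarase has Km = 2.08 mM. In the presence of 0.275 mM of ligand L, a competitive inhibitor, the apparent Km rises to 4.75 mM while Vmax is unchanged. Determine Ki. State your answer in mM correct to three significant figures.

Competitive: Km,app = α·Km with α = 1 + [I]/Ki.
α = Km,app/Km = 4.75/2.08 = 2.284.
Since α = 1 + [I]/Ki, [I]/Ki = 2.284 − 1 = 1.284 and Ki = 0.275/1.284 = 0.214 mM.

0.214 mM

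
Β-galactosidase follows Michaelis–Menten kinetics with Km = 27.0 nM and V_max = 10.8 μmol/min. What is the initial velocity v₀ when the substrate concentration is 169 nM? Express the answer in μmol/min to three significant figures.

9.31 μmol/min

v = Vmax·[S]/(Km + [S]) = 10.8 × 169 / (27.0 + 169)
  = 1825 / 196.0 = 9.31 μmol/min.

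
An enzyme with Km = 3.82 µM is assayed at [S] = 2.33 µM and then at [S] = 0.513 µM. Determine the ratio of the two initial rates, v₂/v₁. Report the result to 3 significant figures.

Since Vmax cancels, v₂/v₁ = [S]₂(Km+[S]₁) / [S]₁(Km+[S]₂).
= 0.513×(3.82+2.33) / (2.33×(3.82+0.513)) = 3.155/10.10 = 0.312.

0.312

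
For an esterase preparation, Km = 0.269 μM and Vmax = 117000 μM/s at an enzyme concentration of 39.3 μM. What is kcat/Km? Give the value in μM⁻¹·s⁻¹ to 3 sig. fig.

kcat = Vmax/[E]total = 117000/39.3 = 2980 s⁻¹.
kcat/Km = 2980/0.269 = 11100 μM⁻¹·s⁻¹.

11100 μM⁻¹·s⁻¹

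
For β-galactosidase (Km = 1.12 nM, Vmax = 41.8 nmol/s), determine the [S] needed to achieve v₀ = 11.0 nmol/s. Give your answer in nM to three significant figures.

Rearranging v = Vmax[S]/(Km+[S]) gives [S] = Km·v/(Vmax − v).
[S] = 1.12 × 11.0 / (41.8 − 11.0) = 12.32/30.80 = 0.400 nM.

0.400 nM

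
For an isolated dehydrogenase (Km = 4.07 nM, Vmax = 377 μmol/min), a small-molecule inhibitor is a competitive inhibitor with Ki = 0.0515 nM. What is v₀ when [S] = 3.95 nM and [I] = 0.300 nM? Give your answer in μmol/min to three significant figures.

46.9 μmol/min

α = 1 + [I]/Ki = 1 + 0.300/0.0515 = 6.825.
For a competitive inhibitor, Vmax is unchanged and the apparent Km becomes α·Km: Km,app = 27.8 nM, Vmax,app = 377 μmol/min.
v = Vmax,app·[S]/(Km,app + [S]) = 377 × 3.95/(27.8 + 3.95) = 46.9 μmol/min.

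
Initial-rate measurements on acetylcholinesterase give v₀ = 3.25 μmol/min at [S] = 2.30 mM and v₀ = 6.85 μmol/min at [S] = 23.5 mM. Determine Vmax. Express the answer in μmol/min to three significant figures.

From v = Vmax[S]/(Km+[S]), each point gives Vmax = v(Km+[S])/[S].
Equating: 3.25(Km+2.30)/2.30 = 6.85(Km+23.5)/23.5.
1.413·Km + 3.25 = 0.2915·Km + 6.85, so (1.413 − 0.2915)·Km = 6.85 − 3.25.
Km = 3.600/1.122 = 3.21 mM; then Vmax = 3.25(3.21+2.30)/2.30 = 7.79 μmol/min.

7.79 μmol/min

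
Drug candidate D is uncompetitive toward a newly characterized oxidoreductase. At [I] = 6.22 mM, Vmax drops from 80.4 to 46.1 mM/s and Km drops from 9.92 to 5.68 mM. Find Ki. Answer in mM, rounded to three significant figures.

8.36 mM

Uncompetitive: Vmax,app = Vmax/α (and Km,app = Km/α) with α = 1 + [I]/Ki.
α = Vmax/Vmax,app = 80.4/46.1 = 1.744.
Ki = [I]/(α − 1) = 6.22/0.7440 = 8.36 mM.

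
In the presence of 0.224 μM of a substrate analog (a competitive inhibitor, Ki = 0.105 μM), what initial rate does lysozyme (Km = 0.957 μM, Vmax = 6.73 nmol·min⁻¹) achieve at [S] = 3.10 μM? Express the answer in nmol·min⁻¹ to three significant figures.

3.42 nmol·min⁻¹

With α = 1 + [I]/Ki = 1 + 0.224/0.105 = 3.133, the competitive rate law is v = Vmax[S] / (αKm + [S]).
v = 6.73×3.10 / (3.133×0.957 + 3.10) = 20.86/6.099 = 3.42 nmol·min⁻¹.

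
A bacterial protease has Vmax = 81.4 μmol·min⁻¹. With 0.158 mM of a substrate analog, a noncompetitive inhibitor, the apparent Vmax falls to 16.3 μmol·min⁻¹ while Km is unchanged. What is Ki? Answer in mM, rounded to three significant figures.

0.0396 mM

Noncompetitive: Vmax,app = Vmax/α with α = 1 + [I]/Ki.
α = Vmax/Vmax,app = 81.4/16.3 = 4.994.
Since α = 1 + [I]/Ki, [I]/Ki = 4.994 − 1 = 3.994 and Ki = 0.158/3.994 = 0.0396 mM.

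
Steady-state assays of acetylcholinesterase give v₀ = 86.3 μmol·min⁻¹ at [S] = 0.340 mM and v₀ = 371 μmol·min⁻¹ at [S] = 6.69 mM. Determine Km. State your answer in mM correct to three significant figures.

1.44 mM

In reciprocal form, 1/v = (Km/Vmax)·(1/[S]) + 1/Vmax. The two points give (1/[S], 1/v) = (2.941, 0.01159) and (0.1495, 0.002695).
Slope = (0.01159 − 0.002695)/(2.941 − 0.1495) = 0.003185; intercept = 0.01159 − 0.003185×2.941 = 0.002219.
Vmax = 1/intercept = 451 μmol·min⁻¹; Km = slope × Vmax = 0.003185 × 451 = 1.44 mM.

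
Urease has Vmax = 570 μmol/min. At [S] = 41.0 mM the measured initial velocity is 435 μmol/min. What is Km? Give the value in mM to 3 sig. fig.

12.7 mM

v/Vmax = 435/570 = 0.7632 = [S]/(Km+[S]).
So Km + [S] = [S]/0.7632 = 53.72 mM, giving Km = 53.72 − 41.0 = 12.7 mM.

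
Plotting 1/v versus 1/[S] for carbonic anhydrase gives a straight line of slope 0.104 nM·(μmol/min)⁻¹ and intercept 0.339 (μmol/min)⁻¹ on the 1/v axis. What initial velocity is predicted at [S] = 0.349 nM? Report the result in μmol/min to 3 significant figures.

The y-intercept is 1/Vmax, so Vmax = 1/0.339 = 2.95 μmol/min.
The slope is Km/Vmax, so Km = 0.104 × 2.95 = 0.307 nM.
Then v = 2.95 × 0.349/(0.307 + 0.349) = 1.57 μmol/min.

1.57 μmol/min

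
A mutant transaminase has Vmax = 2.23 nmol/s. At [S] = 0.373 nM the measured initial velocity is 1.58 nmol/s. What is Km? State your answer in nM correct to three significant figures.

0.153 nM

From v = Vmax[S]/(Km+[S]), Km = [S](Vmax − v)/v.
Km = 0.373 × (2.23 − 1.58) / 1.58 = 0.2424/1.58 = 0.153 nM.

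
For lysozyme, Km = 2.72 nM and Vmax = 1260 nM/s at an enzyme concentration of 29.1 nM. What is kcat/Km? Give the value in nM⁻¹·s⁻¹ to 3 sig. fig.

kcat = Vmax/[E]total = 1260/29.1 = 43.3 s⁻¹.
kcat/Km = 43.3/2.72 = 15.9 nM⁻¹·s⁻¹.

15.9 nM⁻¹·s⁻¹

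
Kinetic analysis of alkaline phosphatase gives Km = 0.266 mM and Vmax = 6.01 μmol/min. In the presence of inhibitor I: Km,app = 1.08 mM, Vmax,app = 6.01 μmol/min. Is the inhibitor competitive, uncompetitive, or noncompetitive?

Km increases (0.266 → 1.08 mM) while Vmax is unchanged — the hallmark of competitive inhibition.

competitive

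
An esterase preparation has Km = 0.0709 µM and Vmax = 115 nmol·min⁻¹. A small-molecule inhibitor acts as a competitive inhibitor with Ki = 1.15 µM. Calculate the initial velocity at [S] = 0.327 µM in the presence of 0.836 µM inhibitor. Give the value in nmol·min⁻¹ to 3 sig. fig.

α = 1 + [I]/Ki = 1 + 0.836/1.15 = 1.727.
For a competitive inhibitor, Vmax is unchanged and the apparent Km becomes α·Km: Km,app = 0.122 µM, Vmax,app = 115 nmol·min⁻¹.
v = Vmax,app·[S]/(Km,app + [S]) = 115 × 0.327/(0.122 + 0.327) = 83.7 nmol·min⁻¹.

83.7 nmol·min⁻¹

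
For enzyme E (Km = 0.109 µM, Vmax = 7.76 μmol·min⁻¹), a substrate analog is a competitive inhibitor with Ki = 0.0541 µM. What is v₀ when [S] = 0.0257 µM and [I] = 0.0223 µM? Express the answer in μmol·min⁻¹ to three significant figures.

1.11 μmol·min⁻¹

With α = 1 + [I]/Ki = 1 + 0.0223/0.0541 = 1.412, the competitive rate law is v = Vmax[S] / (αKm + [S]).
v = 7.76×0.0257 / (1.412×0.109 + 0.0257) = 0.1994/0.1796 = 1.11 μmol·min⁻¹.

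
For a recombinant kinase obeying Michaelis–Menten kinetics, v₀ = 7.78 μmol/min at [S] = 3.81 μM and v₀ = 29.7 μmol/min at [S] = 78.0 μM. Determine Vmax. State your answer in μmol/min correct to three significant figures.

In reciprocal form, 1/v = (Km/Vmax)·(1/[S]) + 1/Vmax. The two points give (1/[S], 1/v) = (0.2625, 0.1285) and (0.01282, 0.03367).
Slope = (0.1285 − 0.03367)/(0.2625 − 0.01282) = 0.3800; intercept = 0.1285 − 0.3800×0.2625 = 0.02880.
Vmax = 1/intercept = 34.7 μmol/min; Km = slope × Vmax = 0.3800 × 34.7 = 13.2 μM.

34.7 μmol/min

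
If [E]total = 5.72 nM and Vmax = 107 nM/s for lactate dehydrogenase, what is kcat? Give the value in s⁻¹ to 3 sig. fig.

kcat = Vmax/[E]total = 107 nM/s / 5.72 nM = 18.7 s⁻¹.

18.7 s⁻¹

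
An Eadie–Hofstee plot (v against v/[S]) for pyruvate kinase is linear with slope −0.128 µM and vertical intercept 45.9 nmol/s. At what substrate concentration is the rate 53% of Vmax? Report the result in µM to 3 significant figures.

The Eadie–Hofstee slope gives Km = 0.128 µM (slope = −Km).
v/Vmax = [S]/(Km+[S]) = 0.53 ⇒ [S] = Km·0.53/(1−0.53) = 0.128 × 1.128 = 0.144 µM.

0.144 µM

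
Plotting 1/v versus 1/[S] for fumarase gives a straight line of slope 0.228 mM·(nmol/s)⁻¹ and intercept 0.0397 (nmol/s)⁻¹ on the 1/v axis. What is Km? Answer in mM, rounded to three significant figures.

y-intercept = 1/Vmax ⇒ Vmax = 25.2 nmol/s; slope = Km/Vmax ⇒ Km = slope × Vmax.
Km = 0.228 × 25.2 = 5.74 mM.

5.74 mM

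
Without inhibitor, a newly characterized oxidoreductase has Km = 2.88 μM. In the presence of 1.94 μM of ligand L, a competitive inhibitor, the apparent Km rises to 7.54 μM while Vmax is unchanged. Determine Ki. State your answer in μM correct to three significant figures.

1.20 μM

Competitive: Km,app = α·Km with α = 1 + [I]/Ki.
α = Km,app/Km = 7.54/2.88 = 2.618.
Since α = 1 + [I]/Ki, [I]/Ki = 2.618 − 1 = 1.618 and Ki = 1.94/1.618 = 1.20 μM.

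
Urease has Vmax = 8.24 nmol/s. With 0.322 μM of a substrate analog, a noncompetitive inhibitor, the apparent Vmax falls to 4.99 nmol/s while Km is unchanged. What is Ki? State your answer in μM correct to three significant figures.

Noncompetitive: Vmax,app = Vmax/α with α = 1 + [I]/Ki.
α = Vmax/Vmax,app = 8.24/4.99 = 1.651.
Ki = [I]/(α − 1) = 0.322/0.6513 = 0.494 μM.

0.494 μM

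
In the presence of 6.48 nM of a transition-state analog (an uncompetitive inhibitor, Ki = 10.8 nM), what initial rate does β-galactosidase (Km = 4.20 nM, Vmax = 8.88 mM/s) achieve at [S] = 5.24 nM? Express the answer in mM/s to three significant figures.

With α = 1 + [I]/Ki = 1 + 6.48/10.8 = 1.600, the uncompetitive rate law is v = (Vmax/α)·[S] / (Km/α + [S]).
v = (8.88/1.600)×5.24 / (4.20/1.600 + 5.24) = 29.08/7.865 = 3.70 mM/s.

3.70 mM/s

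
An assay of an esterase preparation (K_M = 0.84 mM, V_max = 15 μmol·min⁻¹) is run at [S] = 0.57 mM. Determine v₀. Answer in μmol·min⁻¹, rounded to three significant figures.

6.06 μmol·min⁻¹

[S]/(Km+[S]) = 0.57/1.410 = 0.4043, the fractional saturation.
v = 0.4043 × Vmax = 0.4043 × 15 = 6.06 μmol·min⁻¹.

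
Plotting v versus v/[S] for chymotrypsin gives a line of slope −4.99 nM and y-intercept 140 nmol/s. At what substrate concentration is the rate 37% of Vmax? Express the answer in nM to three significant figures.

The Eadie–Hofstee slope gives Km = 4.99 nM (slope = −Km).
v/Vmax = [S]/(Km+[S]) = 0.37 ⇒ [S] = Km·0.37/(1−0.37) = 4.99 × 0.5873 = 2.93 nM.

2.93 nM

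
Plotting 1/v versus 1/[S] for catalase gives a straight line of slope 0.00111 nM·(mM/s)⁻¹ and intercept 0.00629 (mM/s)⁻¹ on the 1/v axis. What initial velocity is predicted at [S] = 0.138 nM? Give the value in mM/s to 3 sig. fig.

The y-intercept is 1/Vmax, so Vmax = 1/0.00629 = 159 mM/s.
The slope is Km/Vmax, so Km = 0.00111 × 159 = 0.176 nM.
Then v = 159 × 0.138/(0.176 + 0.138) = 69.8 mM/s.

69.8 mM/s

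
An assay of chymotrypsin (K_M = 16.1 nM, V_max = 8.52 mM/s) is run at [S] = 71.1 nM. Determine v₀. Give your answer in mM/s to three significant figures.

v = Vmax·[S]/(Km + [S]) = 8.52 × 71.1 / (16.1 + 71.1)
  = 605.8 / 87.20 = 6.95 mM/s.

6.95 mM/s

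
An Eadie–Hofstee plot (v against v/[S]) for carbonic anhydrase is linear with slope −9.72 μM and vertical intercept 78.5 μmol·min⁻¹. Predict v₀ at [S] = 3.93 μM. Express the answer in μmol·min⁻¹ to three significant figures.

22.6 μmol·min⁻¹

In the Eadie–Hofstee form v = Vmax − Km·(v/[S]), the slope is −Km and the intercept is Vmax, so Km = 9.72 μM and Vmax = 78.5 μmol·min⁻¹.
v = 78.5 × 3.93/(9.72 + 3.93) = 22.6 μmol·min⁻¹.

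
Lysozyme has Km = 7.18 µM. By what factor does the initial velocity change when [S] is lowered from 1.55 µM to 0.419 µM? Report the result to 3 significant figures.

The fractional saturations are [S]/(Km+[S]) = 1.55/8.730 = 0.1775 and 0.419/7.599 = 0.05514.
v₂/v₁ is just their ratio: 0.05514/0.1775 = 0.311.

0.311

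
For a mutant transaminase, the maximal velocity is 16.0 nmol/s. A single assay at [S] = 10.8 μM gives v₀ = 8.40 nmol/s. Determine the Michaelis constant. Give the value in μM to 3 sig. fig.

From v = Vmax[S]/(Km+[S]), Km = [S](Vmax − v)/v.
Km = 10.8 × (16.0 − 8.40) / 8.40 = 82.08/8.40 = 9.77 μM.

9.77 μM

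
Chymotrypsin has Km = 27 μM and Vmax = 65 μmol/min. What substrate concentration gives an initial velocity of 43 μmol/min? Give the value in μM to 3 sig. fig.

52.8 μM

The required fractional saturation is v/Vmax = 43/65 = 0.6615.
Then [S]/(Km+[S]) = 0.6615 ⇒ [S] = 27 × 0.6615/(1 − 0.6615) = 52.8 μM.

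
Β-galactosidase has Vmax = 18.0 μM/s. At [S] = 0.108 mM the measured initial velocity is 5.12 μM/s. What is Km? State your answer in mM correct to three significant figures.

v/Vmax = 5.12/18.0 = 0.2844 = [S]/(Km+[S]).
So Km + [S] = [S]/0.2844 = 0.3797 mM, giving Km = 0.3797 − 0.108 = 0.272 mM.

0.272 mM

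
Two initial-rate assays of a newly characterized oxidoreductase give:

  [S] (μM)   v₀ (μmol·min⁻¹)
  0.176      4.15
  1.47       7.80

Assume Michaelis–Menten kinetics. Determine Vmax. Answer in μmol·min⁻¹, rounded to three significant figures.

8.86 μmol·min⁻¹

In reciprocal form, 1/v = (Km/Vmax)·(1/[S]) + 1/Vmax. The two points give (1/[S], 1/v) = (5.682, 0.2410) and (0.6803, 0.1282).
Slope = (0.2410 − 0.1282)/(5.682 − 0.6803) = 0.02254; intercept = 0.2410 − 0.02254×5.682 = 0.1129.
Vmax = 1/intercept = 8.86 μmol·min⁻¹; Km = slope × Vmax = 0.02254 × 8.86 = 0.200 μM.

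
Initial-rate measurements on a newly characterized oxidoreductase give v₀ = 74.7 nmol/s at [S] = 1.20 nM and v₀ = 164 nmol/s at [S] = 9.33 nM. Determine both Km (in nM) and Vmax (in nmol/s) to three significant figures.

From v = Vmax[S]/(Km+[S]), each point gives Vmax = v(Km+[S])/[S].
Equating: 74.7(Km+1.20)/1.20 = 164(Km+9.33)/9.33.
62.25·Km + 74.7 = 17.58·Km + 164, so (62.25 − 17.58)·Km = 164 − 74.7.
Km = 89.30/44.67 = 2.00 nM; then Vmax = 74.7(2.00+1.20)/1.20 = 199 nmol/s.

Km = 2.00 nM; Vmax = 199 nmol/s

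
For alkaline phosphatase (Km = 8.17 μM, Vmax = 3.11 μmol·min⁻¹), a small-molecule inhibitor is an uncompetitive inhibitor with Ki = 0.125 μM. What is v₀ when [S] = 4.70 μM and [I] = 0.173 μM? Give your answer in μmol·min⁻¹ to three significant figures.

With α = 1 + [I]/Ki = 1 + 0.173/0.125 = 2.384, the uncompetitive rate law is v = (Vmax/α)·[S] / (Km/α + [S]).
v = (3.11/2.384)×4.70 / (8.17/2.384 + 4.70) = 6.131/8.127 = 0.754 μmol·min⁻¹.

0.754 μmol·min⁻¹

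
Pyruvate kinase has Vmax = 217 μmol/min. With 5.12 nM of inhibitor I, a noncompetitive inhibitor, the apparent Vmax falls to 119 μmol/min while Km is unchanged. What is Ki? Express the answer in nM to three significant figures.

Noncompetitive: Vmax,app = Vmax/α with α = 1 + [I]/Ki.
α = Vmax/Vmax,app = 217/119 = 1.824.
Since α = 1 + [I]/Ki, [I]/Ki = 1.824 − 1 = 0.8235 and Ki = 5.12/0.8235 = 6.22 nM.

6.22 nM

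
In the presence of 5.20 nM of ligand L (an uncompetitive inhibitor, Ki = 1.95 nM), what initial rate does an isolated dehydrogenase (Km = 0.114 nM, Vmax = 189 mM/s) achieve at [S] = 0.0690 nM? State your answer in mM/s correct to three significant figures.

35.5 mM/s

α = 1 + [I]/Ki = 1 + 5.20/1.95 = 3.667.
For an uncompetitive inhibitor, both parameters are divided by α, giving Vmax/α and Km/α: Km,app = 0.0311 nM, Vmax,app = 51.5 mM/s.
v = Vmax,app·[S]/(Km,app + [S]) = 51.5 × 0.0690/(0.0311 + 0.0690) = 35.5 mM/s.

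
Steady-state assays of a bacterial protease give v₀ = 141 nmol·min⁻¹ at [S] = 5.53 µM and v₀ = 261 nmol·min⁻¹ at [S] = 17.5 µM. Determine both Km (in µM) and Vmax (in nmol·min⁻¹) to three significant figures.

From v = Vmax[S]/(Km+[S]), each point gives Vmax = v(Km+[S])/[S].
Equating: 141(Km+5.53)/5.53 = 261(Km+17.5)/17.5.
25.50·Km + 141 = 14.91·Km + 261, so (25.50 − 14.91)·Km = 261 − 141.
Km = 120.0/10.58 = 11.3 µM; then Vmax = 141(11.3+5.53)/5.53 = 430 nmol·min⁻¹.

Km = 11.3 µM; Vmax = 430 nmol·min⁻¹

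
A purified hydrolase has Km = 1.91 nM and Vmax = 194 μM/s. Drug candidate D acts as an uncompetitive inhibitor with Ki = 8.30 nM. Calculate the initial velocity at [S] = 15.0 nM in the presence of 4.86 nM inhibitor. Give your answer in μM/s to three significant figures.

113 μM/s

With α = 1 + [I]/Ki = 1 + 4.86/8.30 = 1.586, the uncompetitive rate law is v = (Vmax/α)·[S] / (Km/α + [S]).
v = (194/1.586)×15.0 / (1.91/1.586 + 15.0) = 1835/16.20 = 113 μM/s.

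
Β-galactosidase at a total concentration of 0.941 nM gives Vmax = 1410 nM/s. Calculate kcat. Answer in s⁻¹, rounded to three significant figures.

kcat = Vmax/[E]total = 1410 nM/s / 0.941 nM = 1500 s⁻¹.

1500 s⁻¹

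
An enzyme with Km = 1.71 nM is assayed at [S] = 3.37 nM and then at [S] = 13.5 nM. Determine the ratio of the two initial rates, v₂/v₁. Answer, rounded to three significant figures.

1.34

The fractional saturations are [S]/(Km+[S]) = 3.37/5.080 = 0.6634 and 13.5/15.21 = 0.8876.
v₂/v₁ is just their ratio: 0.8876/0.6634 = 1.34.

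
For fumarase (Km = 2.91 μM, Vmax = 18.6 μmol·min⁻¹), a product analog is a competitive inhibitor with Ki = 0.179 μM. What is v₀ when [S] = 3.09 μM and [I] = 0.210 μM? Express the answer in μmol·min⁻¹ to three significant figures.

With α = 1 + [I]/Ki = 1 + 0.210/0.179 = 2.173, the competitive rate law is v = Vmax[S] / (αKm + [S]).
v = 18.6×3.09 / (2.173×2.91 + 3.09) = 57.47/9.414 = 6.11 μmol·min⁻¹.

6.11 μmol·min⁻¹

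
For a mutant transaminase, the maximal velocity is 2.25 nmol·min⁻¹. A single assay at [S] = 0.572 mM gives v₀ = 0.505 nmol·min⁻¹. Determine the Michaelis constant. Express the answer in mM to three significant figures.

1.98 mM

From v = Vmax[S]/(Km+[S]), Km = [S](Vmax − v)/v.
Km = 0.572 × (2.25 − 0.505) / 0.505 = 0.9981/0.505 = 1.98 mM.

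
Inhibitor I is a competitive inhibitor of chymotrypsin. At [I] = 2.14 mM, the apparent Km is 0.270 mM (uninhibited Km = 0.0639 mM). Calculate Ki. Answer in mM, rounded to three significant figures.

0.663 mM

Competitive: Km,app = α·Km with α = 1 + [I]/Ki.
α = Km,app/Km = 0.270/0.0639 = 4.225.
Since α = 1 + [I]/Ki, [I]/Ki = 4.225 − 1 = 3.225 and Ki = 2.14/3.225 = 0.663 mM.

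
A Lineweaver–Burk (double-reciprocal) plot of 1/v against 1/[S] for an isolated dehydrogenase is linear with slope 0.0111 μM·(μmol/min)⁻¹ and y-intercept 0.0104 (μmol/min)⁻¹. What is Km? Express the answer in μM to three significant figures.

1.07 μM

y-intercept = 1/Vmax ⇒ Vmax = 96.2 μmol/min; slope = Km/Vmax ⇒ Km = slope × Vmax.
Km = 0.0111 × 96.2 = 1.07 μM.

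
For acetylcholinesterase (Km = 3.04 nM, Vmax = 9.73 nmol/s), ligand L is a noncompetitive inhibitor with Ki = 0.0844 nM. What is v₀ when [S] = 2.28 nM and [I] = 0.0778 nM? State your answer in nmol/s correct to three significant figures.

α = 1 + [I]/Ki = 1 + 0.0778/0.0844 = 1.922.
For a noncompetitive inhibitor, Vmax is reduced to Vmax/α while Km is unchanged: Km,app = 3.04 nM, Vmax,app = 5.06 nmol/s.
v = Vmax,app·[S]/(Km,app + [S]) = 5.06 × 2.28/(3.04 + 2.28) = 2.17 nmol/s.

2.17 nmol/s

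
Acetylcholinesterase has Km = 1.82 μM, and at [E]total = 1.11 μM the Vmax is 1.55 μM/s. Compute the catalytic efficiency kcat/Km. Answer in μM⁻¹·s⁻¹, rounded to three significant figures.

kcat = Vmax/[E]total = 1.55/1.11 = 1.40 s⁻¹.
kcat/Km = 1.40/1.82 = 0.767 μM⁻¹·s⁻¹.

0.767 μM⁻¹·s⁻¹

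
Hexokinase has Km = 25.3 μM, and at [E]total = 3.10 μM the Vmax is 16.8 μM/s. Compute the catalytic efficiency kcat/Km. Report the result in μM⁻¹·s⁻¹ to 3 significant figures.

kcat = Vmax/[E]total = 16.8/3.10 = 5.42 s⁻¹.
kcat/Km = 5.42/25.3 = 0.214 μM⁻¹·s⁻¹.

0.214 μM⁻¹·s⁻¹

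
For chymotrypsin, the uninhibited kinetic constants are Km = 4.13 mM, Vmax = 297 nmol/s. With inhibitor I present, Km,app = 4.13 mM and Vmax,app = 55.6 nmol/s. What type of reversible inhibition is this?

Vmax decreases (297 → 55.6 nmol/s) while Km is unchanged — pure noncompetitive inhibition.

noncompetitive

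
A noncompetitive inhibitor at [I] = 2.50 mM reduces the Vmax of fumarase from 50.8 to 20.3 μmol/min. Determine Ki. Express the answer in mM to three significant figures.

Noncompetitive: Vmax,app = Vmax/α with α = 1 + [I]/Ki.
α = Vmax/Vmax,app = 50.8/20.3 = 2.502.
Since α = 1 + [I]/Ki, [I]/Ki = 2.502 − 1 = 1.502 and Ki = 2.50/1.502 = 1.66 mM.

1.66 mM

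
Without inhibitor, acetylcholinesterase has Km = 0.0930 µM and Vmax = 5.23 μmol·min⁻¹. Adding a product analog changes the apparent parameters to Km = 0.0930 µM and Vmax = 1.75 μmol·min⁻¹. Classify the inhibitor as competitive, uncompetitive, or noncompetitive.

noncompetitive

Vmax decreases (5.23 → 1.75 μmol·min⁻¹) while Km is unchanged — pure noncompetitive inhibition.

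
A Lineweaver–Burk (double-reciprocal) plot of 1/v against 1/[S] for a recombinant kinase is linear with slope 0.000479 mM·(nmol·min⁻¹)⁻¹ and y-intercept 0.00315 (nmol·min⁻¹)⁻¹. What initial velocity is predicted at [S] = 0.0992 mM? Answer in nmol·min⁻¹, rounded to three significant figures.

125 nmol·min⁻¹

The y-intercept is 1/Vmax, so Vmax = 1/0.00315 = 317 nmol·min⁻¹.
The slope is Km/Vmax, so Km = 0.000479 × 317 = 0.152 mM.
Then v = 317 × 0.0992/(0.152 + 0.0992) = 125 nmol·min⁻¹.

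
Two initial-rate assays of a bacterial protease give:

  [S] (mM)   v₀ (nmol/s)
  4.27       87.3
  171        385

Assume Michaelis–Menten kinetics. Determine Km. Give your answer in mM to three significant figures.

16.4 mM

In reciprocal form, 1/v = (Km/Vmax)·(1/[S]) + 1/Vmax. The two points give (1/[S], 1/v) = (0.2342, 0.01145) and (0.005848, 0.002597).
Slope = (0.01145 − 0.002597)/(0.2342 − 0.005848) = 0.03879; intercept = 0.01145 − 0.03879×0.2342 = 0.002371.
Vmax = 1/intercept = 422 nmol/s; Km = slope × Vmax = 0.03879 × 422 = 16.4 mM.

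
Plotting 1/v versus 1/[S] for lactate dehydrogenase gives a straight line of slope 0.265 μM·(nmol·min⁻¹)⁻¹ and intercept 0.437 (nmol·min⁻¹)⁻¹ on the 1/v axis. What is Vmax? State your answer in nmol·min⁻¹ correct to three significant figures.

The y-intercept of a Lineweaver–Burk plot equals 1/Vmax, so Vmax = 1/0.437 = 2.29 nmol·min⁻¹.

2.29 nmol·min⁻¹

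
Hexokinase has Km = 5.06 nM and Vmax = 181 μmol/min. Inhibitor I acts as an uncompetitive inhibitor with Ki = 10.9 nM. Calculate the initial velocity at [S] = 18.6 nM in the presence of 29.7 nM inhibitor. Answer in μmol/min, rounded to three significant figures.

45.3 μmol/min

α = 1 + [I]/Ki = 1 + 29.7/10.9 = 3.725.
For an uncompetitive inhibitor, both parameters are divided by α, giving Vmax/α and Km/α: Km,app = 1.36 nM, Vmax,app = 48.6 μmol/min.
v = Vmax,app·[S]/(Km,app + [S]) = 48.6 × 18.6/(1.36 + 18.6) = 45.3 μmol/min.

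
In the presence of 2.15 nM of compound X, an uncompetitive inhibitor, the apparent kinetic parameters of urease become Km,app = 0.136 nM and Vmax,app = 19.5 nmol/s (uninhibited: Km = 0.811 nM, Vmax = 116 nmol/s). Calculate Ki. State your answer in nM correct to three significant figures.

0.434 nM

Uncompetitive: Vmax,app = Vmax/α (and Km,app = Km/α) with α = 1 + [I]/Ki.
α = Vmax/Vmax,app = 116/19.5 = 5.949.
Ki = [I]/(α − 1) = 2.15/4.949 = 0.434 nM.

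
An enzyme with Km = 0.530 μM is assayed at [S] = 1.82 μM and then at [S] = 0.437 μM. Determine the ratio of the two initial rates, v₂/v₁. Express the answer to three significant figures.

0.584

Since Vmax cancels, v₂/v₁ = [S]₂(Km+[S]₁) / [S]₁(Km+[S]₂).
= 0.437×(0.530+1.82) / (1.82×(0.530+0.437)) = 1.027/1.760 = 0.584.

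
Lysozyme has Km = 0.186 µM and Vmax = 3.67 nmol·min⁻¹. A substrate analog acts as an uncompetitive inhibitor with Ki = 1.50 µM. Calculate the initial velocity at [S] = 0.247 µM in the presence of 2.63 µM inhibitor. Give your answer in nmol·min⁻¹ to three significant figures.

1.05 nmol·min⁻¹

α = 1 + [I]/Ki = 1 + 2.63/1.50 = 2.753.
For an uncompetitive inhibitor, both parameters are divided by α, giving Vmax/α and Km/α: Km,app = 0.0676 µM, Vmax,app = 1.33 nmol·min⁻¹.
v = Vmax,app·[S]/(Km,app + [S]) = 1.33 × 0.247/(0.0676 + 0.247) = 1.05 nmol·min⁻¹.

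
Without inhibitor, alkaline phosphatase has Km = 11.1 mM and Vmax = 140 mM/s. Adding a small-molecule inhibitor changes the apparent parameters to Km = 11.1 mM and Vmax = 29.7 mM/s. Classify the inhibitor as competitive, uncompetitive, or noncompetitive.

noncompetitive

Vmax decreases (140 → 29.7 mM/s) while Km is unchanged — pure noncompetitive inhibition.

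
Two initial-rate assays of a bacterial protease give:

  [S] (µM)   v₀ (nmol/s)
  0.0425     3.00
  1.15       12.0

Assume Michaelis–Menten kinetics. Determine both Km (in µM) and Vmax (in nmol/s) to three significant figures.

Km = 0.150 µM; Vmax = 13.6 nmol/s

In reciprocal form, 1/v = (Km/Vmax)·(1/[S]) + 1/Vmax. The two points give (1/[S], 1/v) = (23.53, 0.3333) and (0.8696, 0.08333).
Slope = (0.3333 − 0.08333)/(23.53 − 0.8696) = 0.01103; intercept = 0.3333 − 0.01103×23.53 = 0.07374.
Vmax = 1/intercept = 13.6 nmol/s; Km = slope × Vmax = 0.01103 × 13.6 = 0.150 µM.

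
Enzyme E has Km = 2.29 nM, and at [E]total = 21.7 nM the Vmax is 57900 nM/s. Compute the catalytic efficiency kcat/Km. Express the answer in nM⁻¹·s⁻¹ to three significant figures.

kcat = Vmax/[E]total = 57900/21.7 = 2670 s⁻¹.
kcat/Km = 2670/2.29 = 1170 nM⁻¹·s⁻¹.

1170 nM⁻¹·s⁻¹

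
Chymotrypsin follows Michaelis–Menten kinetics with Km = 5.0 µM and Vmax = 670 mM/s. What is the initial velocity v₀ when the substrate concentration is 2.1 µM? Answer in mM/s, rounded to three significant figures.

[S]/(Km+[S]) = 2.1/7.100 = 0.2958, the fractional saturation.
v = 0.2958 × Vmax = 0.2958 × 670 = 198 mM/s.

198 mM/s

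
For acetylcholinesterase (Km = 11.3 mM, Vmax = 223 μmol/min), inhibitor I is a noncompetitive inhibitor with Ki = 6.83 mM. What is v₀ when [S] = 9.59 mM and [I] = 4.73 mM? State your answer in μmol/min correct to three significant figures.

60.5 μmol/min

α = 1 + [I]/Ki = 1 + 4.73/6.83 = 1.693.
For a noncompetitive inhibitor, Vmax is reduced to Vmax/α while Km is unchanged: Km,app = 11.3 mM, Vmax,app = 132 μmol/min.
v = Vmax,app·[S]/(Km,app + [S]) = 132 × 9.59/(11.3 + 9.59) = 60.5 μmol/min.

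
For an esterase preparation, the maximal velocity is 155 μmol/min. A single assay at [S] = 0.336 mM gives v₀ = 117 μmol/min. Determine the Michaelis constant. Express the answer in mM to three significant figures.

v/Vmax = 117/155 = 0.7548 = [S]/(Km+[S]).
So Km + [S] = [S]/0.7548 = 0.4451 mM, giving Km = 0.4451 − 0.336 = 0.109 mM.

0.109 mM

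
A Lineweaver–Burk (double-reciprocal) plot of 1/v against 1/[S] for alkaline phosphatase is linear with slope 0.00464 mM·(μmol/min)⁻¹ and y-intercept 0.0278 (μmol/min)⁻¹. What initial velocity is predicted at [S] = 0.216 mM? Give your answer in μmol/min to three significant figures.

The y-intercept is 1/Vmax, so Vmax = 1/0.0278 = 36.0 μmol/min.
The slope is Km/Vmax, so Km = 0.00464 × 36.0 = 0.167 mM.
Then v = 36.0 × 0.216/(0.167 + 0.216) = 20.3 μmol/min.

20.3 μmol/min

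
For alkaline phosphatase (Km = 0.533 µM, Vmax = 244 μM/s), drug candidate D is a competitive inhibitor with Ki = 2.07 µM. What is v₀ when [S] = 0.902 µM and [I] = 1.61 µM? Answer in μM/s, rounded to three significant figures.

With α = 1 + [I]/Ki = 1 + 1.61/2.07 = 1.778, the competitive rate law is v = Vmax[S] / (αKm + [S]).
v = 244×0.902 / (1.778×0.533 + 0.902) = 220.1/1.850 = 119 μM/s.

119 μM/s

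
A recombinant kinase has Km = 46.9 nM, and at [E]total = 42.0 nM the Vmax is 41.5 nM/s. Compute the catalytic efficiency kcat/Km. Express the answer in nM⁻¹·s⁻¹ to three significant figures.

kcat = Vmax/[E]total = 41.5/42.0 = 0.988 s⁻¹.
kcat/Km = 0.988/46.9 = 0.0211 nM⁻¹·s⁻¹.

0.0211 nM⁻¹·s⁻¹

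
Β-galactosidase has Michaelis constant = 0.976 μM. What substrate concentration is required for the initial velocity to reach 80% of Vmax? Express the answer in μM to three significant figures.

3.90 μM

v/Vmax = [S]/(Km+[S]) = 0.8, so [S] = Km·0.8/(1 − 0.8) = 0.976 × 4.000.
[S] = 3.90 μM.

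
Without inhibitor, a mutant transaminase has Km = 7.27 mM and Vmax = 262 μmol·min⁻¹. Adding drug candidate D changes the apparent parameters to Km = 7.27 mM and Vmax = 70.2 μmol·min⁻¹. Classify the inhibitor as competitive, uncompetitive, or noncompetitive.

Vmax decreases (262 → 70.2 μmol·min⁻¹) while Km is unchanged — pure noncompetitive inhibition.

noncompetitive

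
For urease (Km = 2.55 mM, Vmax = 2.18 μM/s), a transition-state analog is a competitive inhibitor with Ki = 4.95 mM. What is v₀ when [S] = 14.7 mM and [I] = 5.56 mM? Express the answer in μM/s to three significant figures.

α = 1 + [I]/Ki = 1 + 5.56/4.95 = 2.123.
For a competitive inhibitor, Vmax is unchanged and the apparent Km becomes α·Km: Km,app = 5.41 mM, Vmax,app = 2.18 μM/s.
v = Vmax,app·[S]/(Km,app + [S]) = 2.18 × 14.7/(5.41 + 14.7) = 1.59 μM/s.

1.59 μM/s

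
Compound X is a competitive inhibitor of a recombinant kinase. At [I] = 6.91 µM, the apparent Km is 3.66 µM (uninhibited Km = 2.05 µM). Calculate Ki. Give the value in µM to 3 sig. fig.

Competitive: Km,app = α·Km with α = 1 + [I]/Ki.
α = Km,app/Km = 3.66/2.05 = 1.785.
Ki = [I]/(α − 1) = 6.91/0.7854 = 8.80 µM.

8.80 µM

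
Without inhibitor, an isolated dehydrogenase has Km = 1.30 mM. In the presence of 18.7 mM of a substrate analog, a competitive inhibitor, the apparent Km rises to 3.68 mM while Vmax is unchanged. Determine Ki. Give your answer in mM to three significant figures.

10.2 mM

Competitive: Km,app = α·Km with α = 1 + [I]/Ki.
α = Km,app/Km = 3.68/1.30 = 2.831.
Ki = [I]/(α − 1) = 18.7/1.831 = 10.2 mM.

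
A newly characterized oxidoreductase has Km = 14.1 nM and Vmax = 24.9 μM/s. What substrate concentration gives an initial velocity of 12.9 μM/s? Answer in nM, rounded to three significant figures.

The required fractional saturation is v/Vmax = 12.9/24.9 = 0.5181.
Then [S]/(Km+[S]) = 0.5181 ⇒ [S] = 14.1 × 0.5181/(1 − 0.5181) = 15.2 nM.

15.2 nM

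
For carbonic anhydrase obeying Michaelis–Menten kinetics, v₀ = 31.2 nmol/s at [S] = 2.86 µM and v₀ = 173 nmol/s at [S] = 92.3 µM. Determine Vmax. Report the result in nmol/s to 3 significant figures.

From v = Vmax[S]/(Km+[S]), each point gives Vmax = v(Km+[S])/[S].
Equating: 31.2(Km+2.86)/2.86 = 173(Km+92.3)/92.3.
10.91·Km + 31.2 = 1.874·Km + 173, so (10.91 − 1.874)·Km = 173 − 31.2.
Km = 141.8/9.035 = 15.7 µM; then Vmax = 31.2(15.7+2.86)/2.86 = 202 nmol/s.

202 nmol/s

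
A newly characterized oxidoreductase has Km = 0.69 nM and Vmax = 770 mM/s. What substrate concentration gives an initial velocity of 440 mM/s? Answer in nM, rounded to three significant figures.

Rearranging v = Vmax[S]/(Km+[S]) gives [S] = Km·v/(Vmax − v).
[S] = 0.69 × 440 / (770 − 440) = 303.6/330.0 = 0.920 nM.

0.920 nM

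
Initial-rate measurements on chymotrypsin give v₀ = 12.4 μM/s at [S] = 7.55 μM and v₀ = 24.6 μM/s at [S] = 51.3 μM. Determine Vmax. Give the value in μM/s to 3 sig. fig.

From v = Vmax[S]/(Km+[S]), each point gives Vmax = v(Km+[S])/[S].
Equating: 12.4(Km+7.55)/7.55 = 24.6(Km+51.3)/51.3.
1.642·Km + 12.4 = 0.4795·Km + 24.6, so (1.642 − 0.4795)·Km = 24.6 − 12.4.
Km = 12.20/1.163 = 10.5 μM; then Vmax = 12.4(10.5+7.55)/7.55 = 29.6 μM/s.

29.6 μM/s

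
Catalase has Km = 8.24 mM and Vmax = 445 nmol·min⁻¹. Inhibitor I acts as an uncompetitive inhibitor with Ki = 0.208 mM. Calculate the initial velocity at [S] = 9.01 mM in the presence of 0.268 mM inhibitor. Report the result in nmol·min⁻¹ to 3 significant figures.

α = 1 + [I]/Ki = 1 + 0.268/0.208 = 2.288.
For an uncompetitive inhibitor, both parameters are divided by α, giving Vmax/α and Km/α: Km,app = 3.60 mM, Vmax,app = 194 nmol·min⁻¹.
v = Vmax,app·[S]/(Km,app + [S]) = 194 × 9.01/(3.60 + 9.01) = 139 nmol·min⁻¹.

139 nmol·min⁻¹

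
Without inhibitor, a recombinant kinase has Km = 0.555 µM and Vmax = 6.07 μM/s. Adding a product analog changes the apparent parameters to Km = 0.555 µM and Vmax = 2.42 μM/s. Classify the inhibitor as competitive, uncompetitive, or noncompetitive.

Vmax decreases (6.07 → 2.42 μM/s) while Km is unchanged — pure noncompetitive inhibition.

noncompetitive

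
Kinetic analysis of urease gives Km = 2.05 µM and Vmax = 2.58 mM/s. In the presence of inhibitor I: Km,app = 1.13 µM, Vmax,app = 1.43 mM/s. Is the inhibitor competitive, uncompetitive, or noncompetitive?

uncompetitive

Both Km and Vmax decrease by the same factor (~1.81-fold) — characteristic of uncompetitive inhibition.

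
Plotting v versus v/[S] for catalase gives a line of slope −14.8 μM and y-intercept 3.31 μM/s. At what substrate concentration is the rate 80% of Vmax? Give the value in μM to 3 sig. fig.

59.2 μM

The Eadie–Hofstee slope gives Km = 14.8 μM (slope = −Km).
v/Vmax = [S]/(Km+[S]) = 0.8 ⇒ [S] = Km·0.8/(1−0.8) = 14.8 × 4.000 = 59.2 μM.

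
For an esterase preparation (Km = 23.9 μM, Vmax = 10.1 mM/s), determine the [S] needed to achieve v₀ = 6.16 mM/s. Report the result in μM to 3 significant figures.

37.4 μM

Rearranging v = Vmax[S]/(Km+[S]) gives [S] = Km·v/(Vmax − v).
[S] = 23.9 × 6.16 / (10.1 − 6.16) = 147.2/3.940 = 37.4 μM.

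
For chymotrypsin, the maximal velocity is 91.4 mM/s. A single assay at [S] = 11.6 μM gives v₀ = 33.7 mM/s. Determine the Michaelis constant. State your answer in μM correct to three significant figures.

19.9 μM

v/Vmax = 33.7/91.4 = 0.3687 = [S]/(Km+[S]).
So Km + [S] = [S]/0.3687 = 31.46 μM, giving Km = 31.46 − 11.6 = 19.9 μM.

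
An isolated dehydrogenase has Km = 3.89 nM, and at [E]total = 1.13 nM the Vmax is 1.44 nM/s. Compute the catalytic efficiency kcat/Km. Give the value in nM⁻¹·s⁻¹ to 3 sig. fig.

0.328 nM⁻¹·s⁻¹

kcat = Vmax/[E]total = 1.44/1.13 = 1.27 s⁻¹.
kcat/Km = 1.27/3.89 = 0.328 nM⁻¹·s⁻¹.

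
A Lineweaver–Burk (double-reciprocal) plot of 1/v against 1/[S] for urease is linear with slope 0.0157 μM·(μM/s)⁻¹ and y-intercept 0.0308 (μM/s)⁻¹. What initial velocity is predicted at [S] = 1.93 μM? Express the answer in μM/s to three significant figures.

25.7 μM/s

The y-intercept is 1/Vmax, so Vmax = 1/0.0308 = 32.5 μM/s.
The slope is Km/Vmax, so Km = 0.0157 × 32.5 = 0.510 μM.
Then v = 32.5 × 1.93/(0.510 + 1.93) = 25.7 μM/s.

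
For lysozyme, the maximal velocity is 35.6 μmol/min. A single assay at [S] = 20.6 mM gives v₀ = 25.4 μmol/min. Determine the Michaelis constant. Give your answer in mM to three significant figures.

From v = Vmax[S]/(Km+[S]), Km = [S](Vmax − v)/v.
Km = 20.6 × (35.6 − 25.4) / 25.4 = 210.1/25.4 = 8.27 mM.

8.27 mM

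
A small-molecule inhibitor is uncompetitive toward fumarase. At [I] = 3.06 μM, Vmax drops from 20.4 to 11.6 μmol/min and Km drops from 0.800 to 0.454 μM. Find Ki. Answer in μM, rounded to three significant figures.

4.03 μM

Uncompetitive: Vmax,app = Vmax/α (and Km,app = Km/α) with α = 1 + [I]/Ki.
α = Vmax/Vmax,app = 20.4/11.6 = 1.759.
Ki = [I]/(α − 1) = 3.06/0.7586 = 4.03 μM.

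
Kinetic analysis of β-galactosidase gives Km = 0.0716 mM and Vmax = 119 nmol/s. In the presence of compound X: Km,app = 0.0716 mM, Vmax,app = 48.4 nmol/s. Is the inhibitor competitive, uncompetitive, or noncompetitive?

Vmax decreases (119 → 48.4 nmol/s) while Km is unchanged — pure noncompetitive inhibition.

noncompetitive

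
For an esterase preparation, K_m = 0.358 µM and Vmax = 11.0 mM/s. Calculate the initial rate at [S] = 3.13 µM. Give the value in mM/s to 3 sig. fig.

[S]/(Km+[S]) = 3.13/3.488 = 0.8974, the fractional saturation.
v = 0.8974 × Vmax = 0.8974 × 11.0 = 9.87 mM/s.

9.87 mM/s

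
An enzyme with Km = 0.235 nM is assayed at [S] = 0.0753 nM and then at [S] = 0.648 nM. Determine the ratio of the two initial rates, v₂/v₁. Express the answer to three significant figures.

3.02

Since Vmax cancels, v₂/v₁ = [S]₂(Km+[S]₁) / [S]₁(Km+[S]₂).
= 0.648×(0.235+0.0753) / (0.0753×(0.235+0.648)) = 0.2011/0.06649 = 3.02.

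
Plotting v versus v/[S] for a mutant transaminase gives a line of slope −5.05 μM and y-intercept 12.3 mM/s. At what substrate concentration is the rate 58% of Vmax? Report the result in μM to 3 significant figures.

6.97 μM

The Eadie–Hofstee slope gives Km = 5.05 μM (slope = −Km).
v/Vmax = [S]/(Km+[S]) = 0.58 ⇒ [S] = Km·0.58/(1−0.58) = 5.05 × 1.381 = 6.97 μM.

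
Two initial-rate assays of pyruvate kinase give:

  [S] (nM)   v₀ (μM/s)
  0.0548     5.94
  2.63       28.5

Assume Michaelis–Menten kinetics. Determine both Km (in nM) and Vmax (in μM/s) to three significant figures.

From v = Vmax[S]/(Km+[S]), each point gives Vmax = v(Km+[S])/[S].
Equating: 5.94(Km+0.0548)/0.0548 = 28.5(Km+2.63)/2.63.
108.4·Km + 5.94 = 10.84·Km + 28.5, so (108.4 − 10.84)·Km = 28.5 − 5.94.
Km = 22.56/97.56 = 0.231 nM; then Vmax = 5.94(0.231+0.0548)/0.0548 = 31.0 μM/s.

Km = 0.231 nM; Vmax = 31.0 μM/s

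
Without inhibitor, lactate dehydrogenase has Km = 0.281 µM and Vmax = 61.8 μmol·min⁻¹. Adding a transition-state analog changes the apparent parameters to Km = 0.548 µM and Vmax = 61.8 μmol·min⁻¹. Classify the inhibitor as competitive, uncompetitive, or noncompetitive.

Km increases (0.281 → 0.548 µM) while Vmax is unchanged — the hallmark of competitive inhibition.

competitive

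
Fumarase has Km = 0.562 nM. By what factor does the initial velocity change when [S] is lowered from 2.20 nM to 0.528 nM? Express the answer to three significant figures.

0.608

Since Vmax cancels, v₂/v₁ = [S]₂(Km+[S]₁) / [S]₁(Km+[S]₂).
= 0.528×(0.562+2.20) / (2.20×(0.562+0.528)) = 1.458/2.398 = 0.608.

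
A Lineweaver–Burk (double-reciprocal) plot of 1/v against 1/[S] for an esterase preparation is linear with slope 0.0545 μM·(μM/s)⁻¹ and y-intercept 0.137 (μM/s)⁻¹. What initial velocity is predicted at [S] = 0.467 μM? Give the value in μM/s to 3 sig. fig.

The y-intercept is 1/Vmax, so Vmax = 1/0.137 = 7.30 μM/s.
The slope is Km/Vmax, so Km = 0.0545 × 7.30 = 0.398 μM.
Then v = 7.30 × 0.467/(0.398 + 0.467) = 3.94 μM/s.

3.94 μM/s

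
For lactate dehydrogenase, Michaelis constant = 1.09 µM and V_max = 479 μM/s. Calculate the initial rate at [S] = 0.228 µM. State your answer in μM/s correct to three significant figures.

82.9 μM/s

v = Vmax·[S]/(Km + [S]) = 479 × 0.228 / (1.09 + 0.228)
  = 109.2 / 1.318 = 82.9 μM/s.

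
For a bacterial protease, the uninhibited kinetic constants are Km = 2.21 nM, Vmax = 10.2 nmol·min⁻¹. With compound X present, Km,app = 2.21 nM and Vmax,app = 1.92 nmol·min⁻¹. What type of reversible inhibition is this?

noncompetitive

Vmax decreases (10.2 → 1.92 nmol·min⁻¹) while Km is unchanged — pure noncompetitive inhibition.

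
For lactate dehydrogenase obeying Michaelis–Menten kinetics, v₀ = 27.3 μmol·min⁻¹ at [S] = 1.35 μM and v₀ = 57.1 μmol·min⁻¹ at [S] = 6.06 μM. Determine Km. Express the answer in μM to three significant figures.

From v = Vmax[S]/(Km+[S]), each point gives Vmax = v(Km+[S])/[S].
Equating: 27.3(Km+1.35)/1.35 = 57.1(Km+6.06)/6.06.
20.22·Km + 27.3 = 9.422·Km + 57.1, so (20.22 − 9.422)·Km = 57.1 − 27.3.
Km = 29.80/10.80 = 2.76 μM; then Vmax = 27.3(2.76+1.35)/1.35 = 83.1 μmol·min⁻¹.

2.76 μM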